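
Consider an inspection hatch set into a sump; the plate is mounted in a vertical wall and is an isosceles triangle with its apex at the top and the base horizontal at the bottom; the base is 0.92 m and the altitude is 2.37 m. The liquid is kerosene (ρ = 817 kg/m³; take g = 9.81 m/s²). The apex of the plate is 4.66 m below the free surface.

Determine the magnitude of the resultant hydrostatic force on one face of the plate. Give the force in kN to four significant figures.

γ = ρg = 817 × 9.81 / 1000 = 8.01477 kN/m³.
With the apex up, the centroid sits 2h/3 = 2 × 2.37/3 = 1.58 m below the apex, so the centroid depth is h_c = 4.66 + 1.58 = 6.24 m.
A = ½ × 0.92 × 2.37 = 1.0902 m².
Resultant F = γ·h_c·A = 8.01477 × 6.24 × 1.0902 = 54.5233 kN.

F ≈ 54.52 kN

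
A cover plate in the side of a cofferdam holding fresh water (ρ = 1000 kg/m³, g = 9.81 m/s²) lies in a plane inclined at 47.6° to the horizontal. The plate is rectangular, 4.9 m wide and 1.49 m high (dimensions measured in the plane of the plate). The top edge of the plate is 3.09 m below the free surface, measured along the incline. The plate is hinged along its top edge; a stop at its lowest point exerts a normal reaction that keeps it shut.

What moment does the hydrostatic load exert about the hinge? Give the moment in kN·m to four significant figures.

M ≈ 160.9 kN·m

γ = ρg = 1000 × 9.81 = 9810 N/m³ = 9.81 kN/m³.
Let θ = 47.6° be the plate's angle to the horizontal; measure y along the incline from where the plane meets the free surface. Vertical depth h = y·sinθ with sinθ = 0.738455.
The centroid lies 1.49/2 = 0.745 m below the top edge, so y_c = 3.09 + 0.745 = 3.835 m and h_c = 3.835 × 0.738455 = 2.83197 m.
A = 4.9 × 1.49 = 7.301 m².
Resultant F = γ·h_c·A = 9.81 × 2.83197 × 7.301 = 202.834 kN.
I_c = b·h³/12 = 4.9 × 1.49³/12 = 1.35075 m⁴.
Centre of pressure: y_p = y_c + I_c/(y_c·A) = 3.835 + 1.35075/(3.835 × 7.301) = 3.835 + 0.0482422 = 3.88324 m along the plane.
The resultant acts 0.745 + 0.0482422 = 0.793242 m (along the plate) below the hinge at the top edge, so the moment about the hinge is M = F × 0.793242 = 202.834 × 0.793242 = 160.896 kN·m.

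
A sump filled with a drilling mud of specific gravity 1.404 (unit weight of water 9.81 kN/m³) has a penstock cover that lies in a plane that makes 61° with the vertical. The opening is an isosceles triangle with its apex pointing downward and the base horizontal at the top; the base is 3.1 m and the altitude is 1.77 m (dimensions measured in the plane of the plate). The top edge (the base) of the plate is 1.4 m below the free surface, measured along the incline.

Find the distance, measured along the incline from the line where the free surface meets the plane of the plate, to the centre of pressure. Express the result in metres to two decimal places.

y_p = 2.08 m

γ = 1.404 × 9.81 = 13.77324 kN/m³.
The plate makes 61° with the vertical, i.e. θ = 90° − 61° = 29° to the horizontal. Measuring y along the incline from the free-surface line, vertical depth h = y·sinθ with sinθ = 0.484810.
With the apex down, the centroid sits h/3 = 1.77/3 = 0.59 m below the base (the top edge), so y_c = 1.4 + 0.59 = 1.99 m and h_c = 1.99 × 0.484810 = 0.964772 m.
A = ½ × 3.1 × 1.77 = 2.7435 m².
Resultant F = γ·h_c·A = 13.77324 × 0.964772 × 2.7435 = 36.4557 kN.
I_c = b·h³/36 = 3.1 × 1.77³/36 = 0.477506 m⁴.
Centre of pressure: y_p = y_c + I_c/(y_c·A) = 1.99 + 0.477506/(1.99 × 2.7435) = 1.99 + 0.0874623 = 2.07746 m along the plane.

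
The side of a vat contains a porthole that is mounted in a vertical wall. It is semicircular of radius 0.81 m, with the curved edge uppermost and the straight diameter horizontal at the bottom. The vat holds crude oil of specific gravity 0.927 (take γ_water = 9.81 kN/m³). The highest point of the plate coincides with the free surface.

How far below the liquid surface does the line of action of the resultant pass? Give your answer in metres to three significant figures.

γ = 0.927 × 9.81 = 9.09387 kN/m³.
The centroid lies 4r/(3π) = 0.343775 m above the diameter, so r − 4r/(3π) = 0.81 − 0.343775 = 0.466225 m below the topmost point, so the centroid depth is h_c = 0.466225 m.
A = πr²/2 = π × 0.81²/2 = 1.0306 m².
Resultant F = γ·h_c·A = 9.09387 × 0.466225 × 1.0306 = 4.36953 kN.
I_c = (π/8 − 8/(9π))·r⁴ = 0.109757 × 0.81⁴ = 0.0472468 m⁴.
Centre of pressure: y_p = y_c + I_c/(y_c·A) = 0.466225 + 0.0472468/(0.466225 × 1.0306) = 0.466225 + 0.0983302 = 0.564555 m along the plane.

h_p = 0.565 m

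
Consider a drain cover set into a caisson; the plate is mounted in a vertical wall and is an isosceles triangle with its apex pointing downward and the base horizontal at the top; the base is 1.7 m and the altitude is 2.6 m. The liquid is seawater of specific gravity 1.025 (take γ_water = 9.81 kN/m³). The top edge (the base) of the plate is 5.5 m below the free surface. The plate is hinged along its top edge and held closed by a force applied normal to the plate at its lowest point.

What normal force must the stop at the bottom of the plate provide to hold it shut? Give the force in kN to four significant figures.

γ = 1.025 × 9.81 = 10.05525 kN/m³.
With the apex down, the centroid sits h/3 = 2.6/3 = 0.866667 m below the base (the top edge), so the centroid depth is h_c = 5.5 + 0.866667 = 6.36667 m.
A = ½ × 1.7 × 2.6 = 2.21 m².
Resultant F = γ·h_c·A = 10.05525 × 6.36667 × 2.21 = 141.481 kN.
I_c = b·h³/36 = 1.7 × 2.6³/36 = 0.829978 m⁴.
Centre of pressure: y_p = y_c + I_c/(y_c·A) = 6.36667 + 0.829978/(6.36667 × 2.21) = 6.36667 + 0.0589878 = 6.42566 m along the plane.
The resultant acts 0.866667 + 0.0589878 = 0.925655 m (along the plate) below the hinge at the top edge, so the moment about the hinge is M = F × 0.925655 = 141.481 × 0.925655 = 130.963 kN·m.
A normal force at the bottom, 2.6 m from the hinge, must supply this moment: P = 130.963/2.6 = 50.3704 kN.

P ≈ 50.37 kN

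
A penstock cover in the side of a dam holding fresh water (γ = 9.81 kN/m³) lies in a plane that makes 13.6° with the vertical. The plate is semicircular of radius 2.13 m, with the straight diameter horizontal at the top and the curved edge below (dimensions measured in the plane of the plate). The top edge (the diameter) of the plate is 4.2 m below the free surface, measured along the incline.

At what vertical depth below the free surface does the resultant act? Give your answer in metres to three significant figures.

h_p = 5.02 m

γ = 9.81 kN/m³.
The plate makes 13.6° with the vertical, i.e. θ = 90° − 13.6° = 76.4° to the horizontal. Measuring y along the incline from the free-surface line, vertical depth h = y·sinθ with sinθ = 0.971961.
The centroid of a semicircle lies 4r/(3π) = 0.904 m from the diameter, here below the top edge, so y_c = 4.2 + 0.904 = 5.104 m and h_c = 5.104 × 0.971961 = 4.96089 m.
A = πr²/2 = π × 2.13²/2 = 7.12655 m².
Resultant F = γ·h_c·A = 9.81 × 4.96089 × 7.12655 = 346.823 kN.
I_c = (π/8 − 8/(9π))·r⁴ = 0.109757 × 2.13⁴ = 2.25918 m⁴.
Centre of pressure: y_p = y_c + I_c/(y_c·A) = 5.104 + 2.25918/(5.104 × 7.12655) = 5.104 + 0.0621099 = 5.16611 m along the plane.
Vertically, h_p = y_p·sinθ = 5.16611 × 0.971961 = 5.02126 m.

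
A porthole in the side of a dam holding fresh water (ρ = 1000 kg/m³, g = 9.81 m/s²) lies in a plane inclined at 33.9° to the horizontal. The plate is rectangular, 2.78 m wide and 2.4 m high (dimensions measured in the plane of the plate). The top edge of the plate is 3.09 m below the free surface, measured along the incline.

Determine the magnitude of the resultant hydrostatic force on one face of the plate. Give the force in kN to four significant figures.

F ≈ 156.6 kN

γ = ρg = 1000 × 9.81 = 9810 N/m³ = 9.81 kN/m³.
Let θ = 33.9° be the plate's angle to the horizontal; measure y along the incline from where the plane meets the free surface. Vertical depth h = y·sinθ with sinθ = 0.557745.
The centroid lies 2.4/2 = 1.2 m below the top edge, so y_c = 3.09 + 1.2 = 4.29 m and h_c = 4.29 × 0.557745 = 2.39273 m.
A = 2.78 × 2.4 = 6.672 m².
Resultant F = γ·h_c·A = 9.81 × 2.39273 × 6.672 = 156.61 kN.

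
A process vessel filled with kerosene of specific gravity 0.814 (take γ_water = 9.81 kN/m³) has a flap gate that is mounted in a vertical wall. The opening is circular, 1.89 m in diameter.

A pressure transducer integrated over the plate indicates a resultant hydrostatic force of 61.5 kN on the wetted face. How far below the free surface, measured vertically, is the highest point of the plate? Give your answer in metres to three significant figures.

γ = 0.814 × 9.81 = 7.98534 kN/m³.
A = π(0.945)² = 2.80552 m².
From F = γ·h_c·A, the centroid depth is h_c = 61.5/(7.98534 × 2.80552) = 2.74516 m.
The centroid is at the centre, 0.945 m below the top of the plate, so the highest point sits at h_top = 2.74516 − 0.945 = 1.80016 m below the surface.

d_top ≈ 1.80 m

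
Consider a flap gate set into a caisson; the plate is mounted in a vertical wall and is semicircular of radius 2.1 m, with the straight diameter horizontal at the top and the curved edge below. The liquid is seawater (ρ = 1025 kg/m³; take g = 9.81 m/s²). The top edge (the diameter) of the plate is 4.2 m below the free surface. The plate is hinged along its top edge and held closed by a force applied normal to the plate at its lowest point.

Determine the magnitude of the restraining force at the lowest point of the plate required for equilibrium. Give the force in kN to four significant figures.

P ≈ 160.7 kN

γ = ρg = 1025 × 9.81 / 1000 = 10.05525 kN/m³.
The centroid of a semicircle lies 4r/(3π) = 0.891268 m from the diameter, here below the top edge, so the centroid depth is h_c = 4.2 + 0.891268 = 5.09127 m.
A = πr²/2 = π × 2.1²/2 = 6.92721 m².
Resultant F = γ·h_c·A = 10.05525 × 5.09127 × 6.92721 = 354.632 kN.
I_c = (π/8 − 8/(9π))·r⁴ = 0.109757 × 2.1⁴ = 2.13457 m⁴.
Centre of pressure: y_p = y_c + I_c/(y_c·A) = 5.09127 + 2.13457/(5.09127 × 6.92721) = 5.09127 + 0.0605238 = 5.15179 m along the plane.
The resultant acts 0.891268 + 0.0605238 = 0.951792 m (along the plate) below the hinge at the top edge, so the moment about the hinge is M = F × 0.951792 = 354.632 × 0.951792 = 337.536 kN·m.
A normal force at the bottom, 2.1 m from the hinge, must supply this moment: P = 337.536/2.1 = 160.731 kN.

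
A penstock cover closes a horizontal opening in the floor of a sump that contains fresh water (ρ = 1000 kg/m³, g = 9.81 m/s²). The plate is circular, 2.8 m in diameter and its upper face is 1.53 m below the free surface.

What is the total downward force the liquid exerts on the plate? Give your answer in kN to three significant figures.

γ = ρg = 1000 × 9.81 = 9810 N/m³ = 9.81 kN/m³.
The plate is horizontal, so pressure is uniform at p = γ·h = 9.81 × 1.53 = 15.0093 kN/m².
A = π(1.4)² = 6.15752 m².
F = p·A = 15.0093 × 6.15752 = 92.4201 kN.

F ≈ 92.4 kN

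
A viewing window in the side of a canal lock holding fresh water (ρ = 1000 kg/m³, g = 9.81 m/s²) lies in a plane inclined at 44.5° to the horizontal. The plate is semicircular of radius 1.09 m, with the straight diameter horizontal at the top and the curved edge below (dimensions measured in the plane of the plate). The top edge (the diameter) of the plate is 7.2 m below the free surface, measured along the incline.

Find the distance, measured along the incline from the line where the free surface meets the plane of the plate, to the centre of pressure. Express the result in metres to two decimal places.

y_p = 7.67 m

γ = ρg = 1000 × 9.81 = 9810 N/m³ = 9.81 kN/m³.
Let θ = 44.5° be the plate's angle to the horizontal; measure y along the incline from where the plane meets the free surface. Vertical depth h = y·sinθ with sinθ = 0.700909.
The centroid of a semicircle lies 4r/(3π) = 0.46261 m from the diameter, here below the top edge, so y_c = 7.2 + 0.46261 = 7.66261 m and h_c = 7.66261 × 0.700909 = 5.37079 m.
A = πr²/2 = π × 1.09²/2 = 1.86626 m².
Resultant F = γ·h_c·A = 9.81 × 5.37079 × 1.86626 = 98.3285 kN.
I_c = (π/8 − 8/(9π))·r⁴ = 0.109757 × 1.09⁴ = 0.154931 m⁴.
Centre of pressure: y_p = y_c + I_c/(y_c·A) = 7.66261 + 0.154931/(7.66261 × 1.86626) = 7.66261 + 0.010834 = 7.67344 m along the plane.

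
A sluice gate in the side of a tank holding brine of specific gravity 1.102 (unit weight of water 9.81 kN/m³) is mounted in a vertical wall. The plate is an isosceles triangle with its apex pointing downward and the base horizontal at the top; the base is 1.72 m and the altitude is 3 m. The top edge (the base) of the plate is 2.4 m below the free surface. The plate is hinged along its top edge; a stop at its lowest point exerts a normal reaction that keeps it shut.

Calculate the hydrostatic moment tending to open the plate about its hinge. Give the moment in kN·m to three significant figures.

M ≈ 109 kN·m

γ = 1.102 × 9.81 = 10.81062 kN/m³.
With the apex down, the centroid sits h/3 = 3/3 = 1 m below the base (the top edge), so the centroid depth is h_c = 2.4 + 1 = 3.4 m.
A = ½ × 1.72 × 3 = 2.58 m².
Resultant F = γ·h_c·A = 10.81062 × 3.4 × 2.58 = 94.8308 kN.
I_c = b·h³/36 = 1.72 × 3³/36 = 1.29 m⁴.
Centre of pressure: y_p = y_c + I_c/(y_c·A) = 3.4 + 1.29/(3.4 × 2.58) = 3.4 + 0.147059 = 3.54706 m along the plane.
The resultant acts 1 + 0.147059 = 1.14706 m (along the plate) below the hinge at the top edge, so the moment about the hinge is M = F × 1.14706 = 94.8308 × 1.14706 = 108.777 kN·m.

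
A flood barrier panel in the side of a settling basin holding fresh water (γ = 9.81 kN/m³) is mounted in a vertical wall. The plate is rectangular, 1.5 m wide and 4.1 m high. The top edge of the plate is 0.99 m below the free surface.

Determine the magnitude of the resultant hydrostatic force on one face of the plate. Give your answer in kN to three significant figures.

γ = 9.81 kN/m³.
The centroid lies 4.1/2 = 2.05 m below the top edge, so the centroid depth is h_c = 0.99 + 2.05 = 3.04 m.
A = 1.5 × 4.1 = 6.15 m².
Resultant F = γ·h_c·A = 9.81 × 3.04 × 6.15 = 183.408 kN.

F ≈ 183 kN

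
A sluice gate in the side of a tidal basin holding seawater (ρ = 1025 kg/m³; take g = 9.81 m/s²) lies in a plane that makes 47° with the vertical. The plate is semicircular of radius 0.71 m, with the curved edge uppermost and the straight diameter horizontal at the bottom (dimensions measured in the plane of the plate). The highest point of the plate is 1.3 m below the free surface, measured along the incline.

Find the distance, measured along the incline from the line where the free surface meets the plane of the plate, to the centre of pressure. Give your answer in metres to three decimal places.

γ = ρg = 1025 × 9.81 / 1000 = 10.05525 kN/m³.
The plate makes 47° with the vertical, i.e. θ = 90° − 47° = 43° to the horizontal. Measuring y along the incline from the free-surface line, vertical depth h = y·sinθ with sinθ = 0.681998.
The centroid lies 4r/(3π) = 0.301333 m above the diameter, so r − 4r/(3π) = 0.71 − 0.301333 = 0.408667 m below the topmost point, so y_c = 1.3 + 0.408667 = 1.70867 m and h_c = 1.70867 × 0.681998 = 1.16531 m.
A = πr²/2 = π × 0.71²/2 = 0.791838 m².
Resultant F = γ·h_c·A = 10.05525 × 1.16531 × 0.791838 = 9.27835 kN.
I_c = (π/8 − 8/(9π))·r⁴ = 0.109757 × 0.71⁴ = 0.0278911 m⁴.
Centre of pressure: y_p = y_c + I_c/(y_c·A) = 1.70867 + 0.0278911/(1.70867 × 0.791838) = 1.70867 + 0.0206144 = 1.72928 m along the plane.

y_p = 1.729 m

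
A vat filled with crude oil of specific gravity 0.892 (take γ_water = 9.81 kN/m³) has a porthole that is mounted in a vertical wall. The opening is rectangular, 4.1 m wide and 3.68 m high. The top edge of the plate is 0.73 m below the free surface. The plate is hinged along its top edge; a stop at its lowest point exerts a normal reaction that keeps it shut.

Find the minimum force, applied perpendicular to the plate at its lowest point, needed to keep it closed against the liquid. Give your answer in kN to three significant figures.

γ = 0.892 × 9.81 = 8.75052 kN/m³.
The centroid lies 3.68/2 = 1.84 m below the top edge, so the centroid depth is h_c = 0.73 + 1.84 = 2.57 m.
A = 4.1 × 3.68 = 15.088 m².
Resultant F = γ·h_c·A = 8.75052 × 2.57 × 15.088 = 339.312 kN.
I_c = b·h³/12 = 4.1 × 3.68³/12 = 17.0273 m⁴.
Centre of pressure: y_p = y_c + I_c/(y_c·A) = 2.57 + 17.0273/(2.57 × 15.088) = 2.57 + 0.439118 = 3.00912 m along the plane.
The resultant acts 1.84 + 0.439118 = 2.27912 m (along the plate) below the hinge at the top edge, so the moment about the hinge is M = F × 2.27912 = 339.312 × 2.27912 = 773.333 kN·m.
A normal force at the bottom, 3.68 m from the hinge, must supply this moment: P = 773.333/3.68 = 210.145 kN.

P ≈ 210 kN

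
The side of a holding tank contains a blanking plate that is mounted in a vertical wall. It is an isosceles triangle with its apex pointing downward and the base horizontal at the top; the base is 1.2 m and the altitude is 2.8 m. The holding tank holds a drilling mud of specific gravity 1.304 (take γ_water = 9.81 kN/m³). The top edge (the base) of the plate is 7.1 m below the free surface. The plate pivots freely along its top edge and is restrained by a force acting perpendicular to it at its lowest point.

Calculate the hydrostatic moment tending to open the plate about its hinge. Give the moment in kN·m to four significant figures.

M ≈ 170.5 kN·m

γ = 1.304 × 9.81 = 12.79224 kN/m³.
With the apex down, the centroid sits h/3 = 2.8/3 = 0.933333 m below the base (the top edge), so the centroid depth is h_c = 7.1 + 0.933333 = 8.03333 m.
A = ½ × 1.2 × 2.8 = 1.68 m².
Resultant F = γ·h_c·A = 12.79224 × 8.03333 × 1.68 = 172.644 kN.
I_c = b·h³/36 = 1.2 × 2.8³/36 = 0.731733 m⁴.
Centre of pressure: y_p = y_c + I_c/(y_c·A) = 8.03333 + 0.731733/(8.03333 × 1.68) = 8.03333 + 0.0542185 = 8.08755 m along the plane.
The resultant acts 0.933333 + 0.0542185 = 0.987551 m (along the plate) below the hinge at the top edge, so the moment about the hinge is M = F × 0.987551 = 172.644 × 0.987551 = 170.495 kN·m.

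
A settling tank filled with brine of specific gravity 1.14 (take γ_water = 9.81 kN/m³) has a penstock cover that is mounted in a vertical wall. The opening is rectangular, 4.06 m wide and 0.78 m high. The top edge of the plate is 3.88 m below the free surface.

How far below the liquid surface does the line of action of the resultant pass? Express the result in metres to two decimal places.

h_p = 4.28 m

γ = 1.14 × 9.81 = 11.1834 kN/m³.
The centroid lies 0.78/2 = 0.39 m below the top edge, so the centroid depth is h_c = 3.88 + 0.39 = 4.27 m.
A = 4.06 × 0.78 = 3.1668 m².
Resultant F = γ·h_c·A = 11.1834 × 4.27 × 3.1668 = 151.225 kN.
I_c = b·h³/12 = 4.06 × 0.78³/12 = 0.160557 m⁴.
Centre of pressure: y_p = y_c + I_c/(y_c·A) = 4.27 + 0.160557/(4.27 × 3.1668) = 4.27 + 0.0118736 = 4.28187 m along the plane.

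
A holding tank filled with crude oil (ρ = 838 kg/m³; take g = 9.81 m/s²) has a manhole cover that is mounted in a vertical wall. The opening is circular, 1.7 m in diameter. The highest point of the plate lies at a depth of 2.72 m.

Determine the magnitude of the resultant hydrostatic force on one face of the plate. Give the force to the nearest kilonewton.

γ = ρg = 838 × 9.81 / 1000 = 8.22078 kN/m³.
The centroid is at the centre, 0.85 m below the top of the plate, so the centroid depth is h_c = 2.72 + 0.85 = 3.57 m.
A = π(0.85)² = 2.2698 m².
Resultant F = γ·h_c·A = 8.22078 × 3.57 × 2.2698 = 66.6145 kN.

F ≈ 67 kN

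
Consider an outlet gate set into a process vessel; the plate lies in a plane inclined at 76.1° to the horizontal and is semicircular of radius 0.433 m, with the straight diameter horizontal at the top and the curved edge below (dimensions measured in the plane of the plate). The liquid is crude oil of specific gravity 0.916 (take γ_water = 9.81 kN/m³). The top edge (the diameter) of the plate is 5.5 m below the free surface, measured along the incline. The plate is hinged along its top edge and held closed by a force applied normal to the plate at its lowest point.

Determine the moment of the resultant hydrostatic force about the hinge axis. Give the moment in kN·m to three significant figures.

γ = 0.916 × 9.81 = 8.98596 kN/m³.
Let θ = 76.1° be the plate's angle to the horizontal; measure y along the incline from where the plane meets the free surface. Vertical depth h = y·sinθ with sinθ = 0.970716.
The centroid of a semicircle lies 4r/(3π) = 0.183771 m from the diameter, here below the top edge, so y_c = 5.5 + 0.183771 = 5.68377 m and h_c = 5.68377 × 0.970716 = 5.51733 m.
A = πr²/2 = π × 0.433²/2 = 0.294507 m².
Resultant F = γ·h_c·A = 8.98596 × 5.51733 × 0.294507 = 14.6012 kN.
I_c = (π/8 − 8/(9π))·r⁴ = 0.109757 × 0.433⁴ = 0.00385819 m⁴.
Centre of pressure: y_p = y_c + I_c/(y_c·A) = 5.68377 + 0.00385819/(5.68377 × 0.294507) = 5.68377 + 0.0023049 = 5.68607 m along the plane.
The resultant acts 0.183771 + 0.0023049 = 0.186076 m (along the plate) below the hinge at the top edge, so the moment about the hinge is M = F × 0.186076 = 14.6012 × 0.186076 = 2.71693 kN·m.

M ≈ 2.72 kN·m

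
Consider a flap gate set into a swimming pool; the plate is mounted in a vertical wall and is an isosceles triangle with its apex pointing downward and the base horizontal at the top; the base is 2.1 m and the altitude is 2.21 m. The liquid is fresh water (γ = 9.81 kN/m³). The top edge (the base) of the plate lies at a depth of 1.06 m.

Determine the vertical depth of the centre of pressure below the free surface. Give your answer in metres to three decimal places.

h_p = 1.948 m

γ = 9.81 kN/m³.
With the apex down, the centroid sits h/3 = 2.21/3 = 0.736667 m below the base (the top edge), so the centroid depth is h_c = 1.06 + 0.736667 = 1.79667 m.
A = ½ × 2.1 × 2.21 = 2.3205 m².
Resultant F = γ·h_c·A = 9.81 × 1.79667 × 2.3205 = 40.8996 kN.
I_c = b·h³/36 = 2.1 × 2.21³/36 = 0.629642 m⁴.
Centre of pressure: y_p = y_c + I_c/(y_c·A) = 1.79667 + 0.629642/(1.79667 × 2.3205) = 1.79667 + 0.151023 = 1.94769 m along the plane.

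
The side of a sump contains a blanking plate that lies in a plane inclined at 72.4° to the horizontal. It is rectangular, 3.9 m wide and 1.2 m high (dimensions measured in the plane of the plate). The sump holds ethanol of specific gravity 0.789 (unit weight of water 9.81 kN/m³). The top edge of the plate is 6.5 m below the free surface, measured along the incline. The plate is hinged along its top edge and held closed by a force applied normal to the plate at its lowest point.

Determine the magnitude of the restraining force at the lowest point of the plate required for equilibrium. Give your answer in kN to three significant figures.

P ≈ 126 kN

γ = 0.789 × 9.81 = 7.74009 kN/m³.
Let θ = 72.4° be the plate's angle to the horizontal; measure y along the incline from where the plane meets the free surface. Vertical depth h = y·sinθ with sinθ = 0.953191.
The centroid lies 1.2/2 = 0.6 m below the top edge, so y_c = 6.5 + 0.6 = 7.1 m and h_c = 7.1 × 0.953191 = 6.76766 m.
A = 3.9 × 1.2 = 4.68 m².
Resultant F = γ·h_c·A = 7.74009 × 6.76766 × 4.68 = 245.149 kN.
I_c = b·h³/12 = 3.9 × 1.2³/12 = 0.5616 m⁴.
Centre of pressure: y_p = y_c + I_c/(y_c·A) = 7.1 + 0.5616/(7.1 × 4.68) = 7.1 + 0.0169014 = 7.1169 m along the plane.
The resultant acts 0.6 + 0.0169014 = 0.616901 m (along the plate) below the hinge at the top edge, so the moment about the hinge is M = F × 0.616901 = 245.149 × 0.616901 = 151.233 kN·m.
A normal force at the bottom, 1.2 m from the hinge, must supply this moment: P = 151.233/1.2 = 126.028 kN.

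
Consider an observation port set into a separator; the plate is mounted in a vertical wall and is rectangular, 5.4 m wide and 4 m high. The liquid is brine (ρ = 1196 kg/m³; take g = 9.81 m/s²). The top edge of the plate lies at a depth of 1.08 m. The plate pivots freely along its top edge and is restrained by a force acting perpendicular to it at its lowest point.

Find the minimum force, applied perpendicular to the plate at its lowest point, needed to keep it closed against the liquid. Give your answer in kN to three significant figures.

γ = ρg = 1196 × 9.81 / 1000 = 11.73276 kN/m³.
The centroid lies 4/2 = 2 m below the top edge, so the centroid depth is h_c = 1.08 + 2 = 3.08 m.
A = 5.4 × 4 = 21.6 m².
Resultant F = γ·h_c·A = 11.73276 × 3.08 × 21.6 = 780.557 kN.
I_c = b·h³/12 = 5.4 × 4³/12 = 28.8 m⁴.
Centre of pressure: y_p = y_c + I_c/(y_c·A) = 3.08 + 28.8/(3.08 × 21.6) = 3.08 + 0.4329 = 3.5129 m along the plane.
The resultant acts 2 + 0.4329 = 2.4329 m (along the plate) below the hinge at the top edge, so the moment about the hinge is M = F × 2.4329 = 780.557 × 2.4329 = 1899.02 kN·m.
A normal force at the bottom, 4 m from the hinge, must supply this moment: P = 1899.02/4 = 474.755 kN.

P ≈ 475 kN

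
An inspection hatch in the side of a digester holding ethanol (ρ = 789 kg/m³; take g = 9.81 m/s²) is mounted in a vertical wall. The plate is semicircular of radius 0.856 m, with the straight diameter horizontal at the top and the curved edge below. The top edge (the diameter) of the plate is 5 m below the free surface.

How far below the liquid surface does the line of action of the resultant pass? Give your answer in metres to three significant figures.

h_p = 5.37 m

γ = ρg = 789 × 9.81 / 1000 = 7.74009 kN/m³.
The centroid of a semicircle lies 4r/(3π) = 0.363298 m from the diameter, here below the top edge, so the centroid depth is h_c = 5 + 0.363298 = 5.3633 m.
A = πr²/2 = π × 0.856²/2 = 1.15098 m².
Resultant F = γ·h_c·A = 7.74009 × 5.3633 × 1.15098 = 47.78 kN.
I_c = (π/8 − 8/(9π))·r⁴ = 0.109757 × 0.856⁴ = 0.0589288 m⁴.
Centre of pressure: y_p = y_c + I_c/(y_c·A) = 5.3633 + 0.0589288/(5.3633 × 1.15098) = 5.3633 + 0.00954614 = 5.37285 m along the plane.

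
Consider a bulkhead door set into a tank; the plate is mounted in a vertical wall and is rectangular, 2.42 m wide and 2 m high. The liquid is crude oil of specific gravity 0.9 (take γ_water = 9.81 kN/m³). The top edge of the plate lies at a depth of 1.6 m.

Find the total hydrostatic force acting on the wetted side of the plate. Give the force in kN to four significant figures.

γ = 0.9 × 9.81 = 8.829 kN/m³.
The centroid lies 2/2 = 1 m below the top edge, so the centroid depth is h_c = 1.6 + 1 = 2.6 m.
A = 2.42 × 2 = 4.84 m².
Resultant F = γ·h_c·A = 8.829 × 2.6 × 4.84 = 111.104 kN.

F ≈ 111.1 kN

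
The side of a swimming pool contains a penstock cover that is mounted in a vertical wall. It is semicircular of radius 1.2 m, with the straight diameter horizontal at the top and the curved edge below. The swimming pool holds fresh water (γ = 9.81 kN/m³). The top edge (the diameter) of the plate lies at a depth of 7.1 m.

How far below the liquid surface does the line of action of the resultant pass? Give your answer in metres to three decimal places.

h_p = 7.623 m

γ = 9.81 kN/m³.
The centroid of a semicircle lies 4r/(3π) = 0.509296 m from the diameter, here below the top edge, so the centroid depth is h_c = 7.1 + 0.509296 = 7.6093 m.
A = πr²/2 = π × 1.2²/2 = 2.26195 m².
Resultant F = γ·h_c·A = 9.81 × 7.6093 × 2.26195 = 168.848 kN.
I_c = (π/8 − 8/(9π))·r⁴ = 0.109757 × 1.2⁴ = 0.227592 m⁴.
Centre of pressure: y_p = y_c + I_c/(y_c·A) = 7.6093 + 0.227592/(7.6093 × 2.26195) = 7.6093 + 0.013223 = 7.62252 m along the plane.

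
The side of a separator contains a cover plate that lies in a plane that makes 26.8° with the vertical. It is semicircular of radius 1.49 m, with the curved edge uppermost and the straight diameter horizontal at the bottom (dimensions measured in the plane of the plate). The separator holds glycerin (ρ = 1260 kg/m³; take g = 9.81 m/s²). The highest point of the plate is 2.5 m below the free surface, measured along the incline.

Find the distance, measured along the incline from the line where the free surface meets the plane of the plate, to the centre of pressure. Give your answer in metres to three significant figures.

γ = ρg = 1260 × 9.81 / 1000 = 12.3606 kN/m³.
The plate makes 26.8° with the vertical, i.e. θ = 90° − 26.8° = 63.2° to the horizontal. Measuring y along the incline from the free-surface line, vertical depth h = y·sinθ with sinθ = 0.892586.
The centroid lies 4r/(3π) = 0.632376 m above the diameter, so r − 4r/(3π) = 1.49 − 0.632376 = 0.857624 m below the topmost point, so y_c = 2.5 + 0.857624 = 3.35762 m and h_c = 3.35762 × 0.892586 = 2.99696 m.
A = πr²/2 = π × 1.49²/2 = 3.48732 m².
Resultant F = γ·h_c·A = 12.3606 × 2.99696 × 3.48732 = 129.185 kN.
I_c = (π/8 − 8/(9π))·r⁴ = 0.109757 × 1.49⁴ = 0.540975 m⁴.
Centre of pressure: y_p = y_c + I_c/(y_c·A) = 3.35762 + 0.540975/(3.35762 × 3.48732) = 3.35762 + 0.0462013 = 3.40382 m along the plane.

y_p = 3.40 m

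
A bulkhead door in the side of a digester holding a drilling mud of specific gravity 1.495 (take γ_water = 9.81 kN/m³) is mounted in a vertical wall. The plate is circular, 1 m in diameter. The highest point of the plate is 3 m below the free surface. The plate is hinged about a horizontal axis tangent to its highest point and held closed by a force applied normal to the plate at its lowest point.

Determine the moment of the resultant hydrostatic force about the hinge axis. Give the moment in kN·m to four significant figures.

γ = 1.495 × 9.81 = 14.66595 kN/m³.
The centroid is at the centre, 0.5 m below the top of the plate, so the centroid depth is h_c = 3 + 0.5 = 3.5 m.
A = π(0.5)² = 0.785398 m².
Resultant F = γ·h_c·A = 14.66595 × 3.5 × 0.785398 = 40.3151 kN.
I_c = πr⁴/4 = π × 0.5⁴/4 = 0.0490874 m⁴.
Centre of pressure: y_p = y_c + I_c/(y_c·A) = 3.5 + 0.0490874/(3.5 × 0.785398) = 3.5 + 0.0178572 = 3.51786 m along the plane.
The resultant acts 0.5 + 0.0178572 = 0.517857 m (along the plate) below the hinge at the top edge, so the moment about the hinge is M = F × 0.517857 = 40.3151 × 0.517857 = 20.8775 kN·m.

M ≈ 20.88 kN·m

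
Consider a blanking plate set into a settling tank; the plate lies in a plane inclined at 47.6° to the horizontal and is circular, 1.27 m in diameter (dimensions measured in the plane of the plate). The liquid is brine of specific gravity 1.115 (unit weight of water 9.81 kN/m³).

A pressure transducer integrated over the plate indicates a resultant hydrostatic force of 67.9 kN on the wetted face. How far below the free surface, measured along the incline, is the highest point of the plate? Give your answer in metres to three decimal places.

γ = 1.115 × 9.81 = 10.93815 kN/m³.
A = π(0.635)² = 1.26677 m².
From F = γ·h_c·A, the centroid depth is h_c = 67.9/(10.93815 × 1.26677) = 4.90036 m.
Let θ = 47.6° be the plate's angle to the horizontal; measure y along the incline from where the plane meets the free surface. Vertical depth h = y·sinθ with sinθ = 0.738455.
Along the incline, y_c = h_c/sinθ = 4.90036/0.738455 = 6.63596 m.
The centroid is at the centre, 0.635 m below the top of the plate, so the highest point sits at y_top = 6.63596 − 0.635 = 6.00096 m along the incline.

y_top ≈ 6.001 m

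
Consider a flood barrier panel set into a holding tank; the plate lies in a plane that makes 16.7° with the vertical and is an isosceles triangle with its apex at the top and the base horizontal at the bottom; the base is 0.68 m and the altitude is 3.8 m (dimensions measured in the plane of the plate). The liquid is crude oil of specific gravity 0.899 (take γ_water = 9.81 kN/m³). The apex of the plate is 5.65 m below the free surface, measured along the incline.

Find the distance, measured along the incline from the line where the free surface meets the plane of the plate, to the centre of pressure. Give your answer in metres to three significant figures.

γ = 0.899 × 9.81 = 8.81919 kN/m³.
The plate makes 16.7° with the vertical, i.e. θ = 90° − 16.7° = 73.3° to the horizontal. Measuring y along the incline from the free-surface line, vertical depth h = y·sinθ with sinθ = 0.957822.
With the apex up, the centroid sits 2h/3 = 2 × 3.8/3 = 2.53333 m below the apex, so y_c = 5.65 + 2.53333 = 8.18333 m and h_c = 8.18333 × 0.957822 = 7.83817 m.
A = ½ × 0.68 × 3.8 = 1.292 m².
Resultant F = γ·h_c·A = 8.81919 × 7.83817 × 1.292 = 89.3112 kN.
I_c = b·h³/36 = 0.68 × 3.8³/36 = 1.03647 m⁴.
Centre of pressure: y_p = y_c + I_c/(y_c·A) = 8.18333 + 1.03647/(8.18333 × 1.292) = 8.18333 + 0.0980312 = 8.28136 m along the plane.

y_p = 8.28 m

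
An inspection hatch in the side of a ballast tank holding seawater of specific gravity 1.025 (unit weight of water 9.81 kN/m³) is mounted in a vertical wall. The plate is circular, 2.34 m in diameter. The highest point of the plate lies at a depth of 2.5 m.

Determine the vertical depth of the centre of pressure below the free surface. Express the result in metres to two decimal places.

γ = 1.025 × 9.81 = 10.05525 kN/m³.
The centroid is at the centre, 1.17 m below the top of the plate, so the centroid depth is h_c = 2.5 + 1.17 = 3.67 m.
A = π(1.17)² = 4.30053 m².
Resultant F = γ·h_c·A = 10.05525 × 3.67 × 4.30053 = 158.701 kN.
I_c = πr⁴/4 = π × 1.17⁴/4 = 1.47175 m⁴.
Centre of pressure: y_p = y_c + I_c/(y_c·A) = 3.67 + 1.47175/(3.67 × 4.30053) = 3.67 + 0.0932494 = 3.76325 m along the plane.

h_p = 3.76 m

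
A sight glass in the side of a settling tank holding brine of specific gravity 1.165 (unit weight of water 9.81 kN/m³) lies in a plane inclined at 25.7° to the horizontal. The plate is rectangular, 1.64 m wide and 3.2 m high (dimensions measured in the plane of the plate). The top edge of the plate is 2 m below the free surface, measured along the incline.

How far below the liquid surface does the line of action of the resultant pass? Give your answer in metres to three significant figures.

γ = 1.165 × 9.81 = 11.42865 kN/m³.
Let θ = 25.7° be the plate's angle to the horizontal; measure y along the incline from where the plane meets the free surface. Vertical depth h = y·sinθ with sinθ = 0.433659.
The centroid lies 3.2/2 = 1.6 m below the top edge, so y_c = 2 + 1.6 = 3.6 m and h_c = 3.6 × 0.433659 = 1.56117 m.
A = 1.64 × 3.2 = 5.248 m².
Resultant F = γ·h_c·A = 11.42865 × 1.56117 × 5.248 = 93.6352 kN.
I_c = b·h³/12 = 1.64 × 3.2³/12 = 4.47829 m⁴.
Centre of pressure: y_p = y_c + I_c/(y_c·A) = 3.6 + 4.47829/(3.6 × 5.248) = 3.6 + 0.237037 = 3.83704 m along the plane.
Vertically, h_p = y_p·sinθ = 3.83704 × 0.433659 = 1.66397 m.

h_p = 1.66 m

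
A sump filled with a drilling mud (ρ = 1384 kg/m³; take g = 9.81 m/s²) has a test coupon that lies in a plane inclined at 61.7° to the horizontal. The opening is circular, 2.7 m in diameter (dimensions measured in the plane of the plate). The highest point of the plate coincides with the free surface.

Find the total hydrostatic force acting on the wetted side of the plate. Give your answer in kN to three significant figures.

γ = ρg = 1384 × 9.81 / 1000 = 13.57704 kN/m³.
Let θ = 61.7° be the plate's angle to the horizontal; measure y along the incline from where the plane meets the free surface. Vertical depth h = y·sinθ with sinθ = 0.880477.
The centroid is at the centre, 1.35 m below the top of the plate, so y_c = 1.35 m and h_c = 1.35 × 0.880477 = 1.18864 m.
A = π(1.35)² = 5.72555 m².
Resultant F = γ·h_c·A = 13.57704 × 1.18864 × 5.72555 = 92.4001 kN.

F ≈ 92.4 kN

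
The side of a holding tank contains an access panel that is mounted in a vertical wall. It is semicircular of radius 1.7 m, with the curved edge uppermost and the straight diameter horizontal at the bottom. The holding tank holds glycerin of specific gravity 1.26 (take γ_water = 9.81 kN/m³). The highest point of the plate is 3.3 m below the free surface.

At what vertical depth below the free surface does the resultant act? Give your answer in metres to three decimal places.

γ = 1.26 × 9.81 = 12.3606 kN/m³.
The centroid lies 4r/(3π) = 0.721502 m above the diameter, so r − 4r/(3π) = 1.7 − 0.721502 = 0.978498 m below the topmost point, so the centroid depth is h_c = 3.3 + 0.978498 = 4.2785 m.
A = πr²/2 = π × 1.7²/2 = 4.5396 m².
Resultant F = γ·h_c·A = 12.3606 × 4.2785 × 4.5396 = 240.076 kN.
I_c = (π/8 − 8/(9π))·r⁴ = 0.109757 × 1.7⁴ = 0.916701 m⁴.
Centre of pressure: y_p = y_c + I_c/(y_c·A) = 4.2785 + 0.916701/(4.2785 × 4.5396) = 4.2785 + 0.0471975 = 4.3257 m along the plane.

h_p = 4.326 m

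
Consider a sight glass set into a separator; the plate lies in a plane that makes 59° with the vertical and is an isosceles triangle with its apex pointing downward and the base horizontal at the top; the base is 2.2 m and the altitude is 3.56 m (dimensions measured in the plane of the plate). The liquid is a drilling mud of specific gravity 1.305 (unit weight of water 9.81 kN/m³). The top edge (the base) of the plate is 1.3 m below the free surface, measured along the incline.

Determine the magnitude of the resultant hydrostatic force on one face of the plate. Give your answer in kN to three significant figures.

γ = 1.305 × 9.81 = 12.80205 kN/m³.
The plate makes 59° with the vertical, i.e. θ = 90° − 59° = 31° to the horizontal. Measuring y along the incline from the free-surface line, vertical depth h = y·sinθ with sinθ = 0.515038.
With the apex down, the centroid sits h/3 = 3.56/3 = 1.18667 m below the base (the top edge), so y_c = 1.3 + 1.18667 = 2.48667 m and h_c = 2.48667 × 0.515038 = 1.28073 m.
A = ½ × 2.2 × 3.56 = 3.916 m².
Resultant F = γ·h_c·A = 12.80205 × 1.28073 × 3.916 = 64.2066 kN.

F ≈ 64.2 kN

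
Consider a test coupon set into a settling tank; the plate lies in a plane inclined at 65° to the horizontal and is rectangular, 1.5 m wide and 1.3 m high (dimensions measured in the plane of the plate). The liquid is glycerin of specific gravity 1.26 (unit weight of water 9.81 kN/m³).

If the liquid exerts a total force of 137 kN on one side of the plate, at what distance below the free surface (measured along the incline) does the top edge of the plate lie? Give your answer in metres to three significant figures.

γ = 1.26 × 9.81 = 12.3606 kN/m³.
A = 1.5 × 1.3 = 1.95 m².
From F = γ·h_c·A, the centroid depth is h_c = 137/(12.3606 × 1.95) = 5.6839 m.
Let θ = 65° be the plate's angle to the horizontal; measure y along the incline from where the plane meets the free surface. Vertical depth h = y·sinθ with sinθ = 0.906308.
Along the incline, y_c = h_c/sinθ = 5.6839/0.906308 = 6.27149 m.
The centroid lies 1.3/2 = 0.65 m below the top edge, so the top edge sits at y_top = 6.27149 − 0.65 = 5.62149 m along the incline.

y_top ≈ 5.62 m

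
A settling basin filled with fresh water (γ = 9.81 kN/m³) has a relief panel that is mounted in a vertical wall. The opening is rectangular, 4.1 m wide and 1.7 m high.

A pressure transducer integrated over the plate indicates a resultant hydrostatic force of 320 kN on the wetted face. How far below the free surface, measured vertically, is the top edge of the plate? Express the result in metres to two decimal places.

d_top ≈ 3.83 m

γ = 9.81 kN/m³.
A = 4.1 × 1.7 = 6.97 m².
From F = γ·h_c·A, the centroid depth is h_c = 320/(9.81 × 6.97) = 4.68003 m.
The centroid lies 1.7/2 = 0.85 m below the top edge, so the top edge sits at h_top = 4.68003 − 0.85 = 3.83003 m below the surface.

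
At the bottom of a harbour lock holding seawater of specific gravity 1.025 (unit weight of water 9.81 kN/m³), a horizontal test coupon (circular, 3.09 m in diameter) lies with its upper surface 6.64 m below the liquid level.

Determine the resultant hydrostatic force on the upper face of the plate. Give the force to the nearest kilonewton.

F ≈ 501 kN

γ = 1.025 × 9.81 = 10.05525 kN/m³.
The plate is horizontal, so pressure is uniform at p = γ·h = 10.05525 × 6.64 = 66.7669 kN/m².
A = π(1.545)² = 7.49906 m².
F = p·A = 66.7669 × 7.49906 = 500.689 kN.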